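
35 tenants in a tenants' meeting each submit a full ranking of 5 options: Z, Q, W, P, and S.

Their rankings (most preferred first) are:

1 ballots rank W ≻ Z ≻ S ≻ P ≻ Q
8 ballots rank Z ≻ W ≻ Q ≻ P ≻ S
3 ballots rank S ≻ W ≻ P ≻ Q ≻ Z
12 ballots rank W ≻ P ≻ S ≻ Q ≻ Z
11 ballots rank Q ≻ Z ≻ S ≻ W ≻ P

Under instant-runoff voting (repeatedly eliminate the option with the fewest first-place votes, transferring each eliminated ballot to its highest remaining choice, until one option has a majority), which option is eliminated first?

P

Round 1: W 13, Q 11, Z 8, S 3, P 0. P has the fewest and is eliminated.
Round 2: W 13, Q 11, Z 8, S 3. S has the fewest and is eliminated.
Round 3: W 16, Q 11, Z 8. Z has the fewest and is eliminated.
Round 4: W 24, Q 11. W has a majority.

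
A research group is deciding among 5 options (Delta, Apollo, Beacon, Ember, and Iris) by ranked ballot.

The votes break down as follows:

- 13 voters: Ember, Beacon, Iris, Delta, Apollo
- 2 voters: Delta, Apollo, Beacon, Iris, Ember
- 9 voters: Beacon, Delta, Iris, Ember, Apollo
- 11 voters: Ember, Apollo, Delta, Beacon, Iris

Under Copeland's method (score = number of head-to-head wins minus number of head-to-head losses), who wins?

Pairwise results:
  Delta vs Apollo: Delta wins 24–11.
  Delta vs Beacon: Beacon wins 22–13.
  Delta vs Ember: Ember wins 24–11.
  Delta vs Iris: Delta wins 22–13.
  Apollo vs Beacon: Beacon wins 22–13.
  Apollo vs Ember: Ember wins 33–2.
  Apollo vs Iris: Iris wins 22–13.
  Beacon vs Ember: Ember wins 24–11.
  Beacon vs Iris: Beacon wins 35–0.
  Ember vs Iris: Ember wins 24–11.
Copeland scores (wins − losses):
  Delta: 2 − 2 = 0
  Apollo: 0 − 4 = -4
  Beacon: 3 − 1 = 2
  Ember: 4 − 0 = 4
  Iris: 1 − 3 = -2
Ember has the best Copeland score.

Ember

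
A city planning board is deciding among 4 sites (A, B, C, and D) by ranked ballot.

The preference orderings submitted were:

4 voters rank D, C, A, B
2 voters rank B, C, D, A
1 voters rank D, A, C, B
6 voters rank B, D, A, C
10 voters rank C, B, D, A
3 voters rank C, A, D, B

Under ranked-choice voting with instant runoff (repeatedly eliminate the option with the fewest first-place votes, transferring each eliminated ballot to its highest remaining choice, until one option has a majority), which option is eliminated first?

Round 1: C 13, B 8, D 5, A 0. A has the fewest and is eliminated.
Round 2: C 13, B 8, D 5. D has the fewest and is eliminated.
Round 3: C 18, B 8. C has a majority.

A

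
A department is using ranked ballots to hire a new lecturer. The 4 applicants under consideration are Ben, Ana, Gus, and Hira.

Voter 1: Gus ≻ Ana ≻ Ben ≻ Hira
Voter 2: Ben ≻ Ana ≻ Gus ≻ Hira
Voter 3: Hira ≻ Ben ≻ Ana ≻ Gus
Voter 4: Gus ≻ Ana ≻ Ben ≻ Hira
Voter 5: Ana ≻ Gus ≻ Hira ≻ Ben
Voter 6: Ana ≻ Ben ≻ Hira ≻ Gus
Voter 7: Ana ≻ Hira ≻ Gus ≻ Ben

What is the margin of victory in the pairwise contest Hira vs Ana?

Ballots ranking Hira above Ana: 1.
Ballots ranking Ana above Hira: 6.
Ana wins 6–1, a margin of 5.

5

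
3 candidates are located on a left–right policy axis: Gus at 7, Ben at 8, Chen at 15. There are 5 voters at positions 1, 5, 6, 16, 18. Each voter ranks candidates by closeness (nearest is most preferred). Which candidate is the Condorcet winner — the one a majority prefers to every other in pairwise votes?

With single-peaked preferences on a line, the Condorcet winner is the candidate closest to the median voter.
The median voter (position 6) is closest to Gus at 7.
Check: Gus vs Ben — voters closer to Gus: 3 of 5.

Gus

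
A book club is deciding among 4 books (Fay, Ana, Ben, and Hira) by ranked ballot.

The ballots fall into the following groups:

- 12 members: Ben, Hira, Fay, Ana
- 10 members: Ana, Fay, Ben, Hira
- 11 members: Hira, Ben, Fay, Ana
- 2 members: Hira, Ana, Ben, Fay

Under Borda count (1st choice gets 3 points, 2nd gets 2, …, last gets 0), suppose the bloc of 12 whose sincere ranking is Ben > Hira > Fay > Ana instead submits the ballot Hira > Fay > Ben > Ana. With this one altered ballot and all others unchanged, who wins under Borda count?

Borda totals with the altered ballot: Fay 55, Ana 34, Ben 46, Hira 75.
The switch changes the winner from Ben to Hira.

Hira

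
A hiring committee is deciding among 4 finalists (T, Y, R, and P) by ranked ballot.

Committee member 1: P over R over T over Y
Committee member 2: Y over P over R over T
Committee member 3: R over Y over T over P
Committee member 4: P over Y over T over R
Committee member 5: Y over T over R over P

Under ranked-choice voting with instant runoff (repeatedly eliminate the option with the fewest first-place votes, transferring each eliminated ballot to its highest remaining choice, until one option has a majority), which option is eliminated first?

Round 1: Y 2, P 2, R 1, T 0. T has the fewest and is eliminated.
Round 2: Y 2, P 2, R 1. R has the fewest and is eliminated.
Round 3: Y 3, P 2. Y has a majority.

T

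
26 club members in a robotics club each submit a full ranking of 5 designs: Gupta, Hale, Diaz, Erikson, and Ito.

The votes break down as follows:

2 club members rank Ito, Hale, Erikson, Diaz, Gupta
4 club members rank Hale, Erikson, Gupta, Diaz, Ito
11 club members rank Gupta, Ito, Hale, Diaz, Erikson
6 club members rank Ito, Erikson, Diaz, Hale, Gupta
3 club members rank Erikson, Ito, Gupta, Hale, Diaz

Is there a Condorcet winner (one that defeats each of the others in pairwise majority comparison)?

No

Head-to-head results (26 voters total):
Gupta vs Hale: Gupta wins 14–12.
Gupta vs Diaz: Gupta wins 18–8.
Gupta vs Erikson: Erikson wins 15–11.
Gupta vs Ito: Gupta wins 15–11.
Hale vs Diaz: Hale wins 20–6.
Hale vs Erikson: Hale wins 17–9.
Hale vs Ito: Ito wins 22–4.
Diaz vs Erikson: Erikson wins 15–11.
Diaz vs Ito: Ito wins 22–4.
Erikson vs Ito: Ito wins 19–7.
No candidate beats all others: Gupta beats Hale beats Erikson beats Gupta, a majority cycle.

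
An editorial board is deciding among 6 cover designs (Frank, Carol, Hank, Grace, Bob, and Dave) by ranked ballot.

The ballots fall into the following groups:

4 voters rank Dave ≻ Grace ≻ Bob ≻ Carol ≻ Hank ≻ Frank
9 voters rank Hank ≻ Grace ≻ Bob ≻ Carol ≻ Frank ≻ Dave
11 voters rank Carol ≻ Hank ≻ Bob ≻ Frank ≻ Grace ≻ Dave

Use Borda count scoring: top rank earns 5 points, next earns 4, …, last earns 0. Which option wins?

Borda scores:
  Frank: 4·0 + 9·1 + 11·2 = 31
  Carol: 4·2 + 9·2 + 11·5 = 81
  Hank: 4·1 + 9·5 + 11·4 = 93
  Grace: 4·4 + 9·4 + 11·1 = 63
  Bob: 4·3 + 9·3 + 11·3 = 72
  Dave: 4·5 + 9·0 + 11·0 = 20
Hank has the highest total.

Hank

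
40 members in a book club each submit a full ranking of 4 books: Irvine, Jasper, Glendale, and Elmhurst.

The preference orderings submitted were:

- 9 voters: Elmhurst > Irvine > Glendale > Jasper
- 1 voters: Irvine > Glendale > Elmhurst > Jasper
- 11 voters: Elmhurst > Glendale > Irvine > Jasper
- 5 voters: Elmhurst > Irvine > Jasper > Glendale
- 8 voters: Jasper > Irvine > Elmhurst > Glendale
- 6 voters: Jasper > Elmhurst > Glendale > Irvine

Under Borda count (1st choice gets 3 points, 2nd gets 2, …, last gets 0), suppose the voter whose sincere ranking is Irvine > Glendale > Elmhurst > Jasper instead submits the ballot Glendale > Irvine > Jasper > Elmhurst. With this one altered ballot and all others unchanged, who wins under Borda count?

Elmhurst

Borda totals with the altered ballot: Irvine 57, Jasper 48, Glendale 40, Elmhurst 95.
The winner is unchanged: still Elmhurst.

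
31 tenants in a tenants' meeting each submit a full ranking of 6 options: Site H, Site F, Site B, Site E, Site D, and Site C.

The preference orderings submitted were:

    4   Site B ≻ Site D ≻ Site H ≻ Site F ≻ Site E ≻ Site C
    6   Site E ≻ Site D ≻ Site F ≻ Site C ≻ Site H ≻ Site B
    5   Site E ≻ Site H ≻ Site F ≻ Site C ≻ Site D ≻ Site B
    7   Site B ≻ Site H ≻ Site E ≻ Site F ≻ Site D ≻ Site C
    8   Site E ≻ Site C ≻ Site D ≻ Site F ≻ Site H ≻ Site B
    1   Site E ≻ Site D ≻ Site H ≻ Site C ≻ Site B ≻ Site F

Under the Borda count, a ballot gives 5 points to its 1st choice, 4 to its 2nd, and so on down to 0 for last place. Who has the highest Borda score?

Borda scores:
  Site H: 4·3 + 6·1 + 5·4 + 7·4 + 8·1 + 3 = 77
  Site F: 4·2 + 6·3 + 5·3 + 7·2 + 8·2 + 0 = 71
  Site B: 4·5 + 6·0 + 5·0 + 7·5 + 8·0 + 1 = 56
  Site E: 4·1 + 6·5 + 5·5 + 7·3 + 8·5 + 5 = 125
  Site D: 4·4 + 6·4 + 5·1 + 7·1 + 8·3 + 4 = 80
  Site C: 4·0 + 6·2 + 5·2 + 7·0 + 8·4 + 2 = 56
Site E has the highest total.

Site E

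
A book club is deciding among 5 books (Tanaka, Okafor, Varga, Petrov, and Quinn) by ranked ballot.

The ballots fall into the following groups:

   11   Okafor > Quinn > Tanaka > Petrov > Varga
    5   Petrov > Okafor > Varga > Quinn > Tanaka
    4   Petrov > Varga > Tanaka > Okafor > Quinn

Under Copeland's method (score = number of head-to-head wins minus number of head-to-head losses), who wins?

Pairwise results:
  Tanaka vs Okafor: Okafor wins 16–4.
  Tanaka vs Varga: Tanaka wins 11–9.
  Tanaka vs Petrov: Tanaka wins 11–9.
  Tanaka vs Quinn: Quinn wins 16–4.
  Okafor vs Varga: Okafor wins 16–4.
  Okafor vs Petrov: Okafor wins 11–9.
  Okafor vs Quinn: Okafor wins 20–0.
  Varga vs Petrov: Petrov wins 20–0.
  Varga vs Quinn: Quinn wins 11–9.
  Petrov vs Quinn: Quinn wins 11–9.
Copeland scores (wins − losses):
  Tanaka: 2 − 2 = 0
  Okafor: 4 − 0 = 4
  Varga: 0 − 4 = -4
  Petrov: 1 − 3 = -2
  Quinn: 3 − 1 = 2
Okafor has the best Copeland score.

Okafor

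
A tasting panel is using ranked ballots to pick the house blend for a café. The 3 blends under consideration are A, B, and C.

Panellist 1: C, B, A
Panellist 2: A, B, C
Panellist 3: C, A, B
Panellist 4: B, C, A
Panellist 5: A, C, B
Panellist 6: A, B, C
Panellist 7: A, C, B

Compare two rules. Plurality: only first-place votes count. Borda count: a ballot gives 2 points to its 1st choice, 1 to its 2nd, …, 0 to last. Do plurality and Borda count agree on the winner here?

Yes

Plurality first-place counts: A 4, B 1, C 2 → A.
Borda totals: A 9, B 5, C 7 → A.
The two rules agree on A.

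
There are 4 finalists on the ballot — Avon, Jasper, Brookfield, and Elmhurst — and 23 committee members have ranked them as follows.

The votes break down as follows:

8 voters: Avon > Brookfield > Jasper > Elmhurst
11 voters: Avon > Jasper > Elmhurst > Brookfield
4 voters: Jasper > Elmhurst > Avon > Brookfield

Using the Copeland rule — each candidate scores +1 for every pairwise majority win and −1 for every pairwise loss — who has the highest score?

Pairwise results:
  Avon vs Jasper: Avon wins 19–4.
  Avon vs Brookfield: Avon wins 23–0.
  Avon vs Elmhurst: Avon wins 19–4.
  Jasper vs Brookfield: Jasper wins 15–8.
  Jasper vs Elmhurst: Jasper wins 23–0.
  Brookfield vs Elmhurst: Elmhurst wins 15–8.
Copeland scores (wins − losses):
  Avon: 3 − 0 = 3
  Jasper: 2 − 1 = 1
  Brookfield: 0 − 3 = -3
  Elmhurst: 1 − 2 = -1
Avon has the best Copeland score.

Avon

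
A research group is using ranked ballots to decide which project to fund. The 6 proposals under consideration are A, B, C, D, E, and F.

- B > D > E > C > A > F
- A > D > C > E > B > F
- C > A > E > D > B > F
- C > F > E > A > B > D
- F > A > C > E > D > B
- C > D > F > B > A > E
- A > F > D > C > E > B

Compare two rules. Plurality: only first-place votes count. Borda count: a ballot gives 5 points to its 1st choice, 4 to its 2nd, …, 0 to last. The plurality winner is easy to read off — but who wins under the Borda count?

C

Plurality first-place counts: A 2, B 1, C 3, D 0, E 0, F 1 → C.
Borda totals: A 22, B 10, C 25, D 18, E 14, F 16 → C.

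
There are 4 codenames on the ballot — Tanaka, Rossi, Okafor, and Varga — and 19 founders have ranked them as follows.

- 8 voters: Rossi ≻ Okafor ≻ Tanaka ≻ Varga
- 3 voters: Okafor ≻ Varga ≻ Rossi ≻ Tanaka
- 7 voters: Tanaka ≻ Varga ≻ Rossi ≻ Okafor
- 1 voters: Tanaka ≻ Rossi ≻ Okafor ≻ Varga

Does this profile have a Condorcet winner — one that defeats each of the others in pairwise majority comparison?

Head-to-head results (19 voters total):
Tanaka vs Rossi: Rossi wins 11–8.
Tanaka vs Okafor: Okafor wins 11–8.
Tanaka vs Varga: Tanaka wins 16–3.
Rossi vs Okafor: Rossi wins 16–3.
Rossi vs Varga: Varga wins 10–9.
Okafor vs Varga: Okafor wins 12–7.
No candidate beats all others: Tanaka beats Varga beats Rossi beats Tanaka, a majority cycle.

No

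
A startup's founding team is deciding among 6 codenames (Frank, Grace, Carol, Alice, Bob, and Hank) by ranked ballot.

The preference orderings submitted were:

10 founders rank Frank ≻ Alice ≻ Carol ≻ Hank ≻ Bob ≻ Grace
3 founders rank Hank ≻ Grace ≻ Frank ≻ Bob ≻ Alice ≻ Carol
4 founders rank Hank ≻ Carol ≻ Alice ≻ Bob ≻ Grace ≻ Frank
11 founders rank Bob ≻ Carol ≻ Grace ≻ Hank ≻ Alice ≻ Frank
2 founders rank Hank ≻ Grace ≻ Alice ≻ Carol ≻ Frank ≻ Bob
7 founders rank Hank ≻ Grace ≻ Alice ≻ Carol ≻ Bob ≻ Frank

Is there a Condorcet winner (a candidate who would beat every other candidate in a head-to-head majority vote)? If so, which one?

No Condorcet winner

Head-to-head results (37 voters total):
Frank vs Grace: Grace wins 27–10.
Frank vs Carol: Carol wins 24–13.
Frank vs Alice: Alice wins 24–13.
Frank vs Bob: Bob wins 22–15.
Frank vs Hank: Hank wins 27–10.
Grace vs Carol: Carol wins 25–12.
Grace vs Alice: Grace wins 23–14.
Grace vs Bob: Bob wins 25–12.
Grace vs Hank: Hank wins 26–11.
Carol vs Alice: Alice wins 22–15.
Carol vs Bob: Carol wins 23–14.
Carol vs Hank: Carol wins 21–16.
Alice vs Bob: Alice wins 23–14.
Alice vs Hank: Hank wins 27–10.
Bob vs Hank: Hank wins 26–11.
No candidate beats all others: Grace beats Alice beats Carol beats Grace, a majority cycle.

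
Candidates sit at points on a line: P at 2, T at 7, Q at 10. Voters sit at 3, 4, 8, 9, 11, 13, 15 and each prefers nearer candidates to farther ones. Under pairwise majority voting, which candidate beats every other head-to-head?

With single-peaked preferences on a line, the Condorcet winner is the candidate closest to the median voter.
The median voter (position 9) is closest to Q at 10.
Check: Q vs P — voters closer to Q: 5 of 7.

Q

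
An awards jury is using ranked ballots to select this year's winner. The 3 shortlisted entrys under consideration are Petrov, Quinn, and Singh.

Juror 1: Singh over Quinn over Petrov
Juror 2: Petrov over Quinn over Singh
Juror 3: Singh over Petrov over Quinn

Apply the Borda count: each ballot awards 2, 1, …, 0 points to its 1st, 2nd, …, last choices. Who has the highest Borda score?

Borda scores:
  Petrov: 0 + 2 + 1 = 3
  Quinn: 1 + 1 + 0 = 2
  Singh: 2 + 0 + 2 = 4
Singh has the highest total.

Singh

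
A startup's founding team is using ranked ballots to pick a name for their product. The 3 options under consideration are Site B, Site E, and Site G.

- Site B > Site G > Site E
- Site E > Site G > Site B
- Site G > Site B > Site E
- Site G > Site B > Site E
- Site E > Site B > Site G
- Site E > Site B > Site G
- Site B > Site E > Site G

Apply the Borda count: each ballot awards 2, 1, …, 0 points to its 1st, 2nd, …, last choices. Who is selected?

Site B

Borda scores:
  Site B: 2 + 0 + 1 + 1 + 1 + 1 + 2 = 8
  Site E: 0 + 2 + 0 + 0 + 2 + 2 + 1 = 7
  Site G: 1 + 1 + 2 + 2 + 0 + 0 + 0 = 6
Site B has the highest total.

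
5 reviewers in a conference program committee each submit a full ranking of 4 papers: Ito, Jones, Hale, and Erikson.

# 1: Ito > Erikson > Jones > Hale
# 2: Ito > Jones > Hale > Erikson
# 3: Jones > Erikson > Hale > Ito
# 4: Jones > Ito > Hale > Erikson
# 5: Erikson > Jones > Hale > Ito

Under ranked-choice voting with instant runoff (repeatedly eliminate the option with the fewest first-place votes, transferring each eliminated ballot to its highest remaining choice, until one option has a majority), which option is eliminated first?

Round 1: Ito 2, Jones 2, Erikson 1, Hale 0. Hale has the fewest and is eliminated.
Round 2: Ito 2, Jones 2, Erikson 1. Erikson has the fewest and is eliminated.
Round 3: Jones 3, Ito 2. Jones has a majority.

Hale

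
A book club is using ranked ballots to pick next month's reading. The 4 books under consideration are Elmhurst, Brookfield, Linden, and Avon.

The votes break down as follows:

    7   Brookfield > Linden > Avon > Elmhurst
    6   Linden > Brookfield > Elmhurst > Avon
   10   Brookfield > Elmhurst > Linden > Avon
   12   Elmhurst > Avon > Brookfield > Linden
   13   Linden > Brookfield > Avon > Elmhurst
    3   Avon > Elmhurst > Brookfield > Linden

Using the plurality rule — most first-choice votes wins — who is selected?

First-place vote totals:
  Elmhurst: 12
  Brookfield: 17
  Linden: 19
  Avon: 3
Linden has the most first-place votes.

Linden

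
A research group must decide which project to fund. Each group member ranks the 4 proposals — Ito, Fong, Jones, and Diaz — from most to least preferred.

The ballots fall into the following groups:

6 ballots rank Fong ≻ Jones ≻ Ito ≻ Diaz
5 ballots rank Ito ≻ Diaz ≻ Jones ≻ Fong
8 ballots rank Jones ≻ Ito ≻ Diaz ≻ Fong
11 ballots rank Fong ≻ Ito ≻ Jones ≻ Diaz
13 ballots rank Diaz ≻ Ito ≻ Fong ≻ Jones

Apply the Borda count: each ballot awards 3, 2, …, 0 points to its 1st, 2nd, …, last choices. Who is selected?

Ito

Borda scores:
  Ito: 6·1 + 5·3 + 8·2 + 11·2 + 13·2 = 85
  Fong: 6·3 + 5·0 + 8·0 + 11·3 + 13·1 = 64
  Jones: 6·2 + 5·1 + 8·3 + 11·1 + 13·0 = 52
  Diaz: 6·0 + 5·2 + 8·1 + 11·0 + 13·3 = 57
Ito has the highest total.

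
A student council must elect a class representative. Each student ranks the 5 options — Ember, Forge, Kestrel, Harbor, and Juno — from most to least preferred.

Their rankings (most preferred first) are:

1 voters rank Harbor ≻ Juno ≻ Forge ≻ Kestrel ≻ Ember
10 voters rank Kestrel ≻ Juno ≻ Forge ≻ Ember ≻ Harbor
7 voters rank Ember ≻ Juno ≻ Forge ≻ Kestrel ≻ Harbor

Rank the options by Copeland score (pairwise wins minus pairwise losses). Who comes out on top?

Pairwise results:
  Ember vs Forge: Forge wins 11–7.
  Ember vs Kestrel: Kestrel wins 11–7.
  Ember vs Harbor: Ember wins 17–1.
  Ember vs Juno: Juno wins 11–7.
  Forge vs Kestrel: Kestrel wins 10–8.
  Forge vs Harbor: Forge wins 17–1.
  Forge vs Juno: Juno wins 18–0.
  Kestrel vs Harbor: Kestrel wins 17–1.
  Kestrel vs Juno: Kestrel wins 10–8.
  Harbor vs Juno: Juno wins 17–1.
Copeland scores (wins − losses):
  Ember: 1 − 3 = -2
  Forge: 2 − 2 = 0
  Kestrel: 4 − 0 = 4
  Harbor: 0 − 4 = -4
  Juno: 3 − 1 = 2
Kestrel has the best Copeland score.

Kestrel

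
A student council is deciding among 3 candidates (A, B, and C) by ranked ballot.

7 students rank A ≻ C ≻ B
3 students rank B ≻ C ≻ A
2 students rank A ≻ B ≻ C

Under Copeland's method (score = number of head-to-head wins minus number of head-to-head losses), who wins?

Pairwise results:
  A vs B: A wins 9–3.
  A vs C: A wins 9–3.
  B vs C: C wins 7–5.
Copeland scores (wins − losses):
  A: 2 − 0 = 2
  B: 0 − 2 = -2
  C: 1 − 1 = 0
A has the best Copeland score.

A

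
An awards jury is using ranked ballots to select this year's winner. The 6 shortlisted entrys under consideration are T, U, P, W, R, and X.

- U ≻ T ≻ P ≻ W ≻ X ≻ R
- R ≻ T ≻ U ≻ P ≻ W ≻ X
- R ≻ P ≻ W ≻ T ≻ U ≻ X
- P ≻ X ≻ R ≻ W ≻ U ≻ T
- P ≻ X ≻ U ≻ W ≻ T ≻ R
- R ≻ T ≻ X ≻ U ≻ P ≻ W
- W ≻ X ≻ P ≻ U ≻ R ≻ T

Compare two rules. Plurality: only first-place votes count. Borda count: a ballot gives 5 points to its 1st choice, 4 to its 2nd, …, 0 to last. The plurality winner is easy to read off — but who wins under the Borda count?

Plurality first-place counts: T 0, U 1, P 2, W 1, R 3, X 0 → R.
Borda totals: T 15, U 17, P 23, W 15, R 19, X 16 → P.

P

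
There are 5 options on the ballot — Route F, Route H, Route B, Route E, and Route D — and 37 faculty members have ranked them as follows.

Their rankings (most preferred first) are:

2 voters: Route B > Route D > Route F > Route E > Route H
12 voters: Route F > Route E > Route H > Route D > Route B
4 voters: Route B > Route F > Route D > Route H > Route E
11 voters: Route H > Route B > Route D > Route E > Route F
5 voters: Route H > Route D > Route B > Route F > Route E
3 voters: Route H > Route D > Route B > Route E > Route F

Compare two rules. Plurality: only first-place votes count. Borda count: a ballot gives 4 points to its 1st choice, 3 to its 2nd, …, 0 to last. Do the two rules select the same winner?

Plurality first-place counts: Route F 12, Route H 19, Route B 6, Route E 0, Route D 0 → Route H.
Borda totals: Route F 69, Route H 104, Route B 73, Route E 52, Route D 72 → Route H.
The two rules agree on Route H.

Yes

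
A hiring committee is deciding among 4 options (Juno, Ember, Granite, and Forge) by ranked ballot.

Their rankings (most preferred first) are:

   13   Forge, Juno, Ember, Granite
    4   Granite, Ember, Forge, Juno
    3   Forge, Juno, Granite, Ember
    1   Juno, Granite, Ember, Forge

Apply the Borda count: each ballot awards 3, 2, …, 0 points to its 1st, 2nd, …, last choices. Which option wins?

Borda scores:
  Juno: 13·2 + 4·0 + 3·2 + 3 = 35
  Ember: 13·1 + 4·2 + 3·0 + 1 = 22
  Granite: 13·0 + 4·3 + 3·1 + 2 = 17
  Forge: 13·3 + 4·1 + 3·3 + 0 = 52
Forge has the highest total.

Forge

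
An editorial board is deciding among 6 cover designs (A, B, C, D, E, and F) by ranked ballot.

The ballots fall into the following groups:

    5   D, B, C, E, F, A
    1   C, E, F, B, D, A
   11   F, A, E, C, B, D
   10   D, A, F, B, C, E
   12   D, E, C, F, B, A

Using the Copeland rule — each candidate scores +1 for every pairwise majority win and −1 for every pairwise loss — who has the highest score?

D

Pairwise results:
  A vs B: A wins 21–18.
  A vs C: A wins 21–18.
  A vs D: D wins 28–11.
  A vs E: A wins 21–18.
  A vs F: F wins 29–10.
  B vs C: C wins 24–15.
  B vs D: D wins 27–12.
  B vs E: E wins 24–15.
  B vs F: F wins 34–5.
  C vs D: D wins 27–12.
  C vs E: E wins 23–16.
  C vs F: F wins 21–18.
  D vs E: D wins 27–12.
  D vs F: D wins 27–12.
  E vs F: F wins 21–18.
Copeland scores (wins − losses):
  A: 3 − 2 = 1
  B: 0 − 5 = -5
  C: 1 − 4 = -3
  D: 5 − 0 = 5
  E: 2 − 3 = -1
  F: 4 − 1 = 3
D has the best Copeland score.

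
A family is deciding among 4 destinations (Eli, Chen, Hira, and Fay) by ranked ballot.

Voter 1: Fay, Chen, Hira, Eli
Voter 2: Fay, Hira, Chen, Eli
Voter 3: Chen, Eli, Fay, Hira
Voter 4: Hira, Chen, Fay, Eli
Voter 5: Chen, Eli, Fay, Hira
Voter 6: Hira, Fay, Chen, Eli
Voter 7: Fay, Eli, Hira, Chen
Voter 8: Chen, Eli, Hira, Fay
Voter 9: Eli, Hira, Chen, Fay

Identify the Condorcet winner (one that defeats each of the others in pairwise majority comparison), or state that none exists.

None — there is no Condorcet winner

Head-to-head results (9 voters total):
Eli vs Chen: Chen wins 7–2.
Eli vs Hira: Eli wins 5–4.
Eli vs Fay: Fay wins 5–4.
Chen vs Hira: Hira wins 5–4.
Chen vs Fay: Chen wins 5–4.
Hira vs Fay: Fay wins 5–4.
No candidate beats all others: Eli beats Hira beats Chen beats Eli, a majority cycle.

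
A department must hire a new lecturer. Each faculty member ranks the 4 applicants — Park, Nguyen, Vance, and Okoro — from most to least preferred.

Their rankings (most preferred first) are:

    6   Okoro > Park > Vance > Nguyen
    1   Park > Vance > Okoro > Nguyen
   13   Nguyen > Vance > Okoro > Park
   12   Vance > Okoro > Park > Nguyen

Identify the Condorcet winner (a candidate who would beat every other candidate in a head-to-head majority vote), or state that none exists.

Vance

Head-to-head results (32 voters total):
Park vs Nguyen: Park wins 19–13.
Park vs Vance: Vance wins 25–7.
Park vs Okoro: Okoro wins 31–1.
Nguyen vs Vance: Vance wins 19–13.
Nguyen vs Okoro: Okoro wins 19–13.
Vance vs Okoro: Vance wins 26–6.
Vance beats each rival — Park (25–7), Nguyen (19–13), Okoro (26–6) — so Vance is the Condorcet winner.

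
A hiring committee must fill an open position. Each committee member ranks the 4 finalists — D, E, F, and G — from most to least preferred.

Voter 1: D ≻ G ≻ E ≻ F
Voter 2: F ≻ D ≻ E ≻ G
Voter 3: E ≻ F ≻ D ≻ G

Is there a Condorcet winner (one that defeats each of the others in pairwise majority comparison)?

Head-to-head results (3 voters total):
D vs E: D wins 2–1.
D vs F: F wins 2–1.
D vs G: D wins 3–0.
E vs F: E wins 2–1.
E vs G: E wins 2–1.
F vs G: F wins 2–1.
No candidate beats all others: D beats E beats F beats D, a majority cycle.

No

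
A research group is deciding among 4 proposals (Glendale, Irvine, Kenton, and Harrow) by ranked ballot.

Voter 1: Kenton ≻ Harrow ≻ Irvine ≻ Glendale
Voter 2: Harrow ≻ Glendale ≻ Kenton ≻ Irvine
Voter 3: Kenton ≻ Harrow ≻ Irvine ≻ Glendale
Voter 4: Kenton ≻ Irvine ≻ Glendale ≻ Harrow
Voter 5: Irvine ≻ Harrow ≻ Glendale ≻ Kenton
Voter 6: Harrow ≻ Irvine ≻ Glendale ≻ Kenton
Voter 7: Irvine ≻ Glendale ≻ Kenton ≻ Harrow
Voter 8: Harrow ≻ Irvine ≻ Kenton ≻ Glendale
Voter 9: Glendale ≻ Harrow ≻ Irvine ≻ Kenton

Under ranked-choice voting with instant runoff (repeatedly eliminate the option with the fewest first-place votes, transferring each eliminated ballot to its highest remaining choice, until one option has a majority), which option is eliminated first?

Round 1: Kenton 3, Harrow 3, Irvine 2, Glendale 1. Glendale has the fewest and is eliminated.
Round 2: Harrow 4, Kenton 3, Irvine 2. Irvine has the fewest and is eliminated.
Round 3: Harrow 5, Kenton 4. Harrow has a majority.

Glendale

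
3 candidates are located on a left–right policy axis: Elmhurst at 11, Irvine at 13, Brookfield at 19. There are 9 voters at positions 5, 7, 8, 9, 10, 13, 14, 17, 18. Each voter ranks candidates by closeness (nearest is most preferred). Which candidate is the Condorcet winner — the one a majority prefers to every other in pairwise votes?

Elmhurst

With single-peaked preferences on a line, the Condorcet winner is the candidate closest to the median voter.
The median voter (position 10) is closest to Elmhurst at 11.
Check: Elmhurst vs Irvine — voters closer to Elmhurst: 5 of 9.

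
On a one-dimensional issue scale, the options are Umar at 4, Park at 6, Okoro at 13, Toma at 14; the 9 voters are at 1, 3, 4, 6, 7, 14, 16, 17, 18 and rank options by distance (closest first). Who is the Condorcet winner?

With single-peaked preferences on a line, the Condorcet winner is the candidate closest to the median voter.
The median voter (position 7) is closest to Park at 6.
Check: Park vs Okoro — voters closer to Park: 5 of 9.

Park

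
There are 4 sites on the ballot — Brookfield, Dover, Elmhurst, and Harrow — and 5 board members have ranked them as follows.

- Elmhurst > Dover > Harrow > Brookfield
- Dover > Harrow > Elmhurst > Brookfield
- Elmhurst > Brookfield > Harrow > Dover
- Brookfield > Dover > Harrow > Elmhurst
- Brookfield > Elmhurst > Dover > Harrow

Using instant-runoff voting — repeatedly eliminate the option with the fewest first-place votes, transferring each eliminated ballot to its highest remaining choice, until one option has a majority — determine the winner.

Elmhurst

Round 1: Brookfield 2, Elmhurst 2, Dover 1, Harrow 0. Harrow has the fewest and is eliminated.
Round 2: Brookfield 2, Elmhurst 2, Dover 1. Dover has the fewest and is eliminated.
Round 3: Elmhurst 3, Brookfield 2. Elmhurst has a majority.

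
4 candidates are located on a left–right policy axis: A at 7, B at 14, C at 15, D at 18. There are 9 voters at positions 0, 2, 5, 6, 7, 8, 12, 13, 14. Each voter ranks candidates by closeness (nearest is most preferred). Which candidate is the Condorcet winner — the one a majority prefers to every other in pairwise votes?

With single-peaked preferences on a line, the Condorcet winner is the candidate closest to the median voter.
The median voter (position 7) is closest to A at 7.
Check: A vs C — voters closer to A: 6 of 9.

A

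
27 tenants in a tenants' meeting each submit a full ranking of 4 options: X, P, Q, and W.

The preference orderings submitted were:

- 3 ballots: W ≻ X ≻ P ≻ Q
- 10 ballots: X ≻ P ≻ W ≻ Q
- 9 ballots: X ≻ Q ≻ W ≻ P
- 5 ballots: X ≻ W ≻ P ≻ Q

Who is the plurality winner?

First-place vote totals:
  X: 24
  P: 0
  Q: 0
  W: 3
X has the most first-place votes.

X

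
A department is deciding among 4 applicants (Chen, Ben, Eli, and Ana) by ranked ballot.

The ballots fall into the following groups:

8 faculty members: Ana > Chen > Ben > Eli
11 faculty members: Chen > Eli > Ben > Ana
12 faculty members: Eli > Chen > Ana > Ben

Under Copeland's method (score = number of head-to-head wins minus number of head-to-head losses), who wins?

Chen

Pairwise results:
  Chen vs Ben: Chen wins 31–0.
  Chen vs Eli: Chen wins 19–12.
  Chen vs Ana: Chen wins 23–8.
  Ben vs Eli: Eli wins 23–8.
  Ben vs Ana: Ana wins 20–11.
  Eli vs Ana: Eli wins 23–8.
Copeland scores (wins − losses):
  Chen: 3 − 0 = 3
  Ben: 0 − 3 = -3
  Eli: 2 − 1 = 1
  Ana: 1 − 2 = -1
Chen has the best Copeland score.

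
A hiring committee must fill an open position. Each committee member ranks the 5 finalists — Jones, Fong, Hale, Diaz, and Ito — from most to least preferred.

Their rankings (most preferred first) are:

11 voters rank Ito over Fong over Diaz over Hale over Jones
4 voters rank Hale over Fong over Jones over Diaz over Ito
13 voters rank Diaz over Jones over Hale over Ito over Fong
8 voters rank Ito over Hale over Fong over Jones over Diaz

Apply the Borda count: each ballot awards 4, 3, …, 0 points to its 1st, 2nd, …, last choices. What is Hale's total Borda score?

77

Borda scores:
  Jones: 11·0 + 4·2 + 13·3 + 8·1 = 55
  Fong: 11·3 + 4·3 + 13·0 + 8·2 = 61
  Hale: 11·1 + 4·4 + 13·2 + 8·3 = 77
  Diaz: 11·2 + 4·1 + 13·4 + 8·0 = 78
  Ito: 11·4 + 4·0 + 13·1 + 8·4 = 89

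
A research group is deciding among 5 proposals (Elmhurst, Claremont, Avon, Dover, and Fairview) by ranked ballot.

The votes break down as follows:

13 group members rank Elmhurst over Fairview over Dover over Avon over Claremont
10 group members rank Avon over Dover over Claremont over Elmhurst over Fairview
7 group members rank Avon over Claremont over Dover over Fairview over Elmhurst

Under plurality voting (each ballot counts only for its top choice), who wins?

Avon

First-place vote totals:
  Elmhurst: 13
  Claremont: 0
  Avon: 17
  Dover: 0
  Fairview: 0
Avon has the most first-place votes.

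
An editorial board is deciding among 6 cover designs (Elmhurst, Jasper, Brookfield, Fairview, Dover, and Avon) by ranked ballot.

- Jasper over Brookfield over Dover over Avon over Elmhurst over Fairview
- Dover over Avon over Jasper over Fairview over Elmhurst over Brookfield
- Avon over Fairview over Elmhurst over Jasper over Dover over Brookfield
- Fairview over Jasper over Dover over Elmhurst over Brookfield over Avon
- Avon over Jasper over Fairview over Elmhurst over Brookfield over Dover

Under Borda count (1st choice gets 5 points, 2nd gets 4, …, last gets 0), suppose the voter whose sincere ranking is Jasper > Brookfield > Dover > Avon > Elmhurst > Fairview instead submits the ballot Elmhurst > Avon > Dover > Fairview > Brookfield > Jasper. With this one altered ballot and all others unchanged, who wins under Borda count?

Borda totals with the altered ballot: Elmhurst 13, Jasper 13, Brookfield 3, Fairview 16, Dover 12, Avon 18.
The switch changes the winner from Jasper to Avon.

Avon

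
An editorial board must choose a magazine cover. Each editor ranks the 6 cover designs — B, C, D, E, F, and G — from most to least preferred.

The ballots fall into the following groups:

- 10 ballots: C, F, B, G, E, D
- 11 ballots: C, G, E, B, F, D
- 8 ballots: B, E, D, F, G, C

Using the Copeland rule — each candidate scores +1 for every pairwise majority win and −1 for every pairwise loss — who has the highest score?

Pairwise results:
  B vs C: C wins 21–8.
  B vs D: B wins 29–0.
  B vs E: B wins 18–11.
  B vs F: B wins 19–10.
  B vs G: B wins 18–11.
  C vs D: C wins 21–8.
  C vs E: C wins 21–8.
  C vs F: C wins 21–8.
  C vs G: C wins 21–8.
  D vs E: E wins 29–0.
  D vs F: F wins 21–8.
  D vs G: G wins 21–8.
  E vs F: E wins 19–10.
  E vs G: G wins 21–8.
  F vs G: F wins 18–11.
Copeland scores (wins − losses):
  B: 4 − 1 = 3
  C: 5 − 0 = 5
  D: 0 − 5 = -5
  E: 2 − 3 = -1
  F: 2 − 3 = -1
  G: 2 − 3 = -1
C has the best Copeland score.

C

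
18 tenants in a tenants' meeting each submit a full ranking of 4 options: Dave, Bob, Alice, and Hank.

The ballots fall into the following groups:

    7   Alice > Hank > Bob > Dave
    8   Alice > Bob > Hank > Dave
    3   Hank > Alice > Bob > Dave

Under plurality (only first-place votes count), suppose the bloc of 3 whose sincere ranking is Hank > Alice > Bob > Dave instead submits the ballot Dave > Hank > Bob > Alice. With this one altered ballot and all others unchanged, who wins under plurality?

Alice

First-place totals with the altered ballot: Dave 3, Bob 0, Alice 15, Hank 0.
The winner is unchanged: still Alice.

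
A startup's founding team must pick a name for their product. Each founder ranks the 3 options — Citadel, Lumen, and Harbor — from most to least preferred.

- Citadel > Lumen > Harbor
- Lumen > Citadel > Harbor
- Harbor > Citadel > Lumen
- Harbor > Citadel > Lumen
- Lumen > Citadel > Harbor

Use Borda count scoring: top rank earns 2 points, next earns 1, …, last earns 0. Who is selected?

Borda scores:
  Citadel: 2 + 1 + 1 + 1 + 1 = 6
  Lumen: 1 + 2 + 0 + 0 + 2 = 5
  Harbor: 0 + 0 + 2 + 2 + 0 = 4
Citadel has the highest total.

Citadel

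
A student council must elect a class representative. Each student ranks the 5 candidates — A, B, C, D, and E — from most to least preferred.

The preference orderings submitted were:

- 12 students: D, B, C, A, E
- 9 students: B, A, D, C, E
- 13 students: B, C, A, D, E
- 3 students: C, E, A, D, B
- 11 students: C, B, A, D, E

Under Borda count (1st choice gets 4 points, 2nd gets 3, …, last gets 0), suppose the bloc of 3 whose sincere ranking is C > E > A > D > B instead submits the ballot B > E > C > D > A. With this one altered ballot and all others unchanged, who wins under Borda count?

B

Borda totals with the altered ballot: A 87, B 169, C 122, D 93, E 9.
The winner is unchanged: still B.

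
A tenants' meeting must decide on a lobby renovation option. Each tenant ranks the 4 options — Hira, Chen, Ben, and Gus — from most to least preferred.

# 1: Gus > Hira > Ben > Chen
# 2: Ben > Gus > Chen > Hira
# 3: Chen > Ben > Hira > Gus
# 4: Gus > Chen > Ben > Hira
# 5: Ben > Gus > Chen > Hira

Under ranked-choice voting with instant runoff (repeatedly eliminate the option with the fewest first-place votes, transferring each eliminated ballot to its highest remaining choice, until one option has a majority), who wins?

Ben

Round 1: Ben 2, Gus 2, Chen 1, Hira 0. Hira has the fewest and is eliminated.
Round 2: Ben 2, Gus 2, Chen 1. Chen has the fewest and is eliminated.
Round 3: Ben 3, Gus 2. Ben has a majority.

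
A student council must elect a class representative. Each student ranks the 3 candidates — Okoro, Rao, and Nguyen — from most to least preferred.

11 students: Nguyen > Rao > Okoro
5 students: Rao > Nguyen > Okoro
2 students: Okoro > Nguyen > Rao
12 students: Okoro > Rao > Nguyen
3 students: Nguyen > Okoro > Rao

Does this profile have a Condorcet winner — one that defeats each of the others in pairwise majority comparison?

No

Head-to-head results (33 voters total):
Okoro vs Rao: Okoro wins 17–16.
Okoro vs Nguyen: Nguyen wins 19–14.
Rao vs Nguyen: Rao wins 17–16.
No candidate beats all others: Okoro beats Rao beats Nguyen beats Okoro, a majority cycle.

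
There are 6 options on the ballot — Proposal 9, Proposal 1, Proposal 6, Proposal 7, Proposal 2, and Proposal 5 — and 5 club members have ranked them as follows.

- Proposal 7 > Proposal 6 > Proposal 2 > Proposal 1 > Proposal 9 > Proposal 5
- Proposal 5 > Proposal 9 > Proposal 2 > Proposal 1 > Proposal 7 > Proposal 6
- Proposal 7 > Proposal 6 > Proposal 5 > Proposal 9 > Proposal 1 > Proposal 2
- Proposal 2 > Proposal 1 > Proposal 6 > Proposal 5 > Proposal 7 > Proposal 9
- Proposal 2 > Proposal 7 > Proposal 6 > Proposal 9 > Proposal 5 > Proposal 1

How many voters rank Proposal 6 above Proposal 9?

4

Ballots ranking Proposal 6 above Proposal 9: 4.
Ballots ranking Proposal 9 above Proposal 6: 1.
So 4 of 5 voters prefer Proposal 6 to Proposal 9.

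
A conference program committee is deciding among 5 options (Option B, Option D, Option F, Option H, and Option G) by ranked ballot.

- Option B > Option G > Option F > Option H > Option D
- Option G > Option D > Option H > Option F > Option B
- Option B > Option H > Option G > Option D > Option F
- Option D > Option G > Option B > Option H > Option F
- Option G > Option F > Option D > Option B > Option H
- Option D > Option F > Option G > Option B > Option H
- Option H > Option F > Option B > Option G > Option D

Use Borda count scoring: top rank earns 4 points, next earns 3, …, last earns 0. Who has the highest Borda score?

Option G

Borda scores:
  Option B: 4 + 0 + 4 + 2 + 1 + 1 + 2 = 14
  Option D: 0 + 3 + 1 + 4 + 2 + 4 + 0 = 14
  Option F: 2 + 1 + 0 + 0 + 3 + 3 + 3 = 12
  Option H: 1 + 2 + 3 + 1 + 0 + 0 + 4 = 11
  Option G: 3 + 4 + 2 + 3 + 4 + 2 + 1 = 19
Option G has the highest total.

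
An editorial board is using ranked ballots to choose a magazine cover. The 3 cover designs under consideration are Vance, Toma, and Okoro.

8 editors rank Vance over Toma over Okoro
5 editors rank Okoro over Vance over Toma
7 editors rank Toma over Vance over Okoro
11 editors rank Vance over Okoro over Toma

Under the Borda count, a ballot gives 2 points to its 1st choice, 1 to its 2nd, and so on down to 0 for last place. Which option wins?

Borda scores:
  Vance: 8·2 + 5·1 + 7·1 + 11·2 = 50
  Toma: 8·1 + 5·0 + 7·2 + 11·0 = 22
  Okoro: 8·0 + 5·2 + 7·0 + 11·1 = 21
Vance has the highest total.

Vance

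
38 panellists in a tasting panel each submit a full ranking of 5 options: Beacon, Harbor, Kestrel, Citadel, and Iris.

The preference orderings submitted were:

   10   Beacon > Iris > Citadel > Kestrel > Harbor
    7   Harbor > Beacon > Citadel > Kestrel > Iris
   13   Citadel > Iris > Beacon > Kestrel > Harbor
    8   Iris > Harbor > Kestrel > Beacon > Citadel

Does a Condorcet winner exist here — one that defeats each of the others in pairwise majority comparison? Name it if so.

Head-to-head results (38 voters total):
Beacon vs Harbor: Beacon wins 23–15.
Beacon vs Kestrel: Beacon wins 30–8.
Beacon vs Citadel: Beacon wins 25–13.
Beacon vs Iris: Iris wins 21–17.
Harbor vs Kestrel: Kestrel wins 23–15.
Harbor vs Citadel: Citadel wins 23–15.
Harbor vs Iris: Iris wins 31–7.
Kestrel vs Citadel: Citadel wins 30–8.
Kestrel vs Iris: Iris wins 31–7.
Citadel vs Iris: Citadel wins 20–18.
No candidate beats all others: Beacon beats Citadel beats Iris beats Beacon, a majority cycle.

None — there is no Condorcet winner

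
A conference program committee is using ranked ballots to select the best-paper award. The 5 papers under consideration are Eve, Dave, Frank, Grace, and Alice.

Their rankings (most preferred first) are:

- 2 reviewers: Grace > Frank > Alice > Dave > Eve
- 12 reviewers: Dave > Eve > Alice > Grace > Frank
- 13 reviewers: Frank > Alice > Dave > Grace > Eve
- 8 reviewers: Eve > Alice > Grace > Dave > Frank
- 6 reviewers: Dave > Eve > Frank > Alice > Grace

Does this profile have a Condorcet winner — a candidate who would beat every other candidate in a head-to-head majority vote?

No

Head-to-head results (41 voters total):
Eve vs Dave: Dave wins 33–8.
Eve vs Frank: Eve wins 26–15.
Eve vs Grace: Eve wins 26–15.
Eve vs Alice: Eve wins 26–15.
Dave vs Frank: Dave wins 26–15.
Dave vs Grace: Dave wins 31–10.
Dave vs Alice: Alice wins 23–18.
Frank vs Grace: Grace wins 22–19.
Frank vs Alice: Frank wins 21–20.
Grace vs Alice: Alice wins 39–2.
No candidate beats all others: Eve beats Alice beats Dave beats Eve, a majority cycle.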